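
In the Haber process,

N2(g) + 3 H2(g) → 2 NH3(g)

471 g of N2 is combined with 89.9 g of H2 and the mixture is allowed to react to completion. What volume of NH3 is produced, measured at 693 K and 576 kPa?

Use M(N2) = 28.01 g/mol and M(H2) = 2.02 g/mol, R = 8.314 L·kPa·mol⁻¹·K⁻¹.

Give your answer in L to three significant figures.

n(N2) = 471 / 28.01 = 16.82 mol
n(H2) = 89.9 / 2.02 = 44.50 mol
For 16.82 mol N2, stoichiometry requires (3/1) × 16.82 = 50.46 mol H2; 44.50 mol is available, so H2 is limiting.
n(NH3) = (2/3) × 44.50 = 29.67 mol
V(NH3) = nRT/P = 29.67 × 8.314 × 693 / 576 = 296.8 L

297 L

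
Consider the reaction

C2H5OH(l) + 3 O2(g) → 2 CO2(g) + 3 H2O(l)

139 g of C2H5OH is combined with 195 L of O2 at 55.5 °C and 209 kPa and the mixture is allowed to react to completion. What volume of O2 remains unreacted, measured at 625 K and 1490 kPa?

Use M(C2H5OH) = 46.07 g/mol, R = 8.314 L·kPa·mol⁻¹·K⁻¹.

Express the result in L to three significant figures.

20.5 L

n(C2H5OH) = 139 / 46.07 = 3.017 mol
n(O2) = PV/RT = (209 × 195) / (8.314 × 328.65) = 14.92 mol
For 3.017 mol C2H5OH, stoichiometry requires (3/1) × 3.017 = 9.051 mol O2; 14.92 mol is available, so C2H5OH is limiting.
n(O2) consumed = (3/1) × 3.017 = 9.051 mol; remaining = 14.92 − 9.051 = 5.869 mol
V(O2) = nRT/P = 5.869 × 8.314 × 625 / 1490 = 20.47 L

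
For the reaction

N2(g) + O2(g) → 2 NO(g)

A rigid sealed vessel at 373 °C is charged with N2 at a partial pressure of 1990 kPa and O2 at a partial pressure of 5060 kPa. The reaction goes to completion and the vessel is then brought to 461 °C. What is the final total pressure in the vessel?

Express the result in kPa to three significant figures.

8010 kPa

At constant V, partial pressures at 373 °C are proportional to moles, so apply stoichiometry directly to pressures.
P(O2) required for 1990 kPa of N2 = (1/1) × 1990 = 1990 kPa; available 5060 kPa, so N2 is limiting.
P(O2) remaining = 5060 − (1/1) × 1990 = 3070 kPa
P(gaseous products) = (2)/1 × 1990 = 3980 kPa
P_total at 373 °C = 3070 + 3980 = 7050 kPa
Scaling to 461 °C: P = 7050 × 734.15/646.15 = 8010 kPa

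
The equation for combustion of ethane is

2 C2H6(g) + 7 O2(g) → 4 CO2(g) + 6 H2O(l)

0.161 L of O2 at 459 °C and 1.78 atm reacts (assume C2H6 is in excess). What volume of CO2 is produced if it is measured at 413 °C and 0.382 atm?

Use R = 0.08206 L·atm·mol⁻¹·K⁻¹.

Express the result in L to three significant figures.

0.402 L

n(O2) = PV/RT = (1.78 × 0.161) / (0.08206 × 732.15) = 0.004770 mol
n(CO2) = (4/7) × 0.004770 = 0.002726 mol
V = nRT/P = 0.002726 × 0.08206 × 686.15 / 0.382 = 0.4018 L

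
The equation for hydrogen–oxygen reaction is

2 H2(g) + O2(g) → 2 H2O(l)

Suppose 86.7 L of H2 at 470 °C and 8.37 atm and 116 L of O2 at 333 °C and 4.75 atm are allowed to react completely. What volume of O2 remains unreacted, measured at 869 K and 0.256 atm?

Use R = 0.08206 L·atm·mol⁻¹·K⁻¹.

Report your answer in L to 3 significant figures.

n(H2) = PV/RT = (8.37 × 86.7) / (0.08206 × 743.15) = 11.90 mol
n(O2) = PV/RT = (4.75 × 116) / (0.08206 × 606.15) = 11.08 mol
For 11.90 mol H2, stoichiometry requires (1/2) × 11.90 = 5.950 mol O2; 11.08 mol is available, so H2 is limiting.
n(O2) consumed = (1/2) × 11.90 = 5.950 mol; remaining = 11.08 − 5.950 = 5.130 mol
V(O2) = nRT/P = 5.130 × 0.08206 × 869 / 0.256 = 1429 L

1430 L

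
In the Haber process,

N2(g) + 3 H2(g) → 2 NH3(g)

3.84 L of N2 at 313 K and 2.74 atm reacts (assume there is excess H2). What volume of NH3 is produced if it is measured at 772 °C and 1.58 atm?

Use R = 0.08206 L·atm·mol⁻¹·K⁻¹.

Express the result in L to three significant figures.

44.5 L

n(N2) = PV/RT = (2.74 × 3.84) / (0.08206 × 313) = 0.4096 mol
n(NH3) = (2/1) × 0.4096 = 0.8192 mol
V = nRT/P = 0.8192 × 0.08206 × 1045.15 / 1.58 = 44.47 L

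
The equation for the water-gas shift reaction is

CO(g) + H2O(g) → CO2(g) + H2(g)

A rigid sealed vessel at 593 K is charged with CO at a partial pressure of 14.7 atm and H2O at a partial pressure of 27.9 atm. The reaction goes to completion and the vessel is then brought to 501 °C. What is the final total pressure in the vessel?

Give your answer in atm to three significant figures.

55.6 atm

At constant V, partial pressures at 593 K are proportional to moles, so apply stoichiometry directly to pressures.
P(H2O) required for 14.7 atm of CO = (1/1) × 14.7 = 14.70 atm; available 27.9 atm, so CO is limiting.
P(H2O) remaining = 27.9 − (1/1) × 14.7 = 13.20 atm
P(gaseous products) = (1+1)/1 × 14.7 = 29.40 atm
P_total at 593 K = 13.20 + 29.40 = 42.60 atm
Scaling to 501 °C: P = 42.60 × 774.15/593 = 55.61 atm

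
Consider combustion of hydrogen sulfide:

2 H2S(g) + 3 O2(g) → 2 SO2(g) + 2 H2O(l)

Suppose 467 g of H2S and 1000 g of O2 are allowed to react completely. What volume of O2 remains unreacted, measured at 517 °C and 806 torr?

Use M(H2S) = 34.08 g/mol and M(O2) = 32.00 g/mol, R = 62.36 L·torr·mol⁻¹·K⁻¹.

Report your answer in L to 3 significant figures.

654 L

n(H2S) = 467 / 34.08 = 13.70 mol
n(O2) = 1000 / 32.00 = 31.25 mol
For 13.70 mol H2S, stoichiometry requires (3/2) × 13.70 = 20.55 mol O2; 31.25 mol is available, so H2S is limiting.
n(O2) consumed = (3/2) × 13.70 = 20.55 mol; remaining = 31.25 − 20.55 = 10.70 mol
V(O2) = nRT/P = 10.70 × 62.36 × 790.15 / 806 = 654.1 L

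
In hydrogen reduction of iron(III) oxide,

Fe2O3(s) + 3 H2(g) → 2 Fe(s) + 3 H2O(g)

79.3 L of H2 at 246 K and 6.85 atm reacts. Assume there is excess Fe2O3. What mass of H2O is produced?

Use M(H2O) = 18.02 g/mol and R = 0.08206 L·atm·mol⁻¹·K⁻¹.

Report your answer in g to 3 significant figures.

485 g

n(H2) = PV/RT = (6.85 × 79.3) / (0.08206 × 246) = 26.91 mol
n(H2O) = (3/3) × 26.91 = 26.91 mol
m(H2O) = 26.91 × 18.02 = 484.9 g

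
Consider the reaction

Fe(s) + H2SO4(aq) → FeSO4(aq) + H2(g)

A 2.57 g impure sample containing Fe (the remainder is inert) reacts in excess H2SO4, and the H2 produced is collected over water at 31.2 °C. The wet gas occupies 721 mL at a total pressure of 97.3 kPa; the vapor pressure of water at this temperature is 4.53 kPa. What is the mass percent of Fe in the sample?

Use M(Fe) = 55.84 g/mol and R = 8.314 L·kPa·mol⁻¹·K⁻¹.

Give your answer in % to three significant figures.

57.4 %

P(H2) = 97.3 − 4.53 = 92.77 kPa
n(H2) = PV/RT = (92.77 × 0.7210) / (8.314 × 304.35) = 0.02643 mol
n(Fe) = (1/1) × 0.02643 = 0.02643 mol
m(Fe) = 0.02643 × 55.84 = 1.476 g
%Fe = 1.476 / 2.57 × 100 = 57.43%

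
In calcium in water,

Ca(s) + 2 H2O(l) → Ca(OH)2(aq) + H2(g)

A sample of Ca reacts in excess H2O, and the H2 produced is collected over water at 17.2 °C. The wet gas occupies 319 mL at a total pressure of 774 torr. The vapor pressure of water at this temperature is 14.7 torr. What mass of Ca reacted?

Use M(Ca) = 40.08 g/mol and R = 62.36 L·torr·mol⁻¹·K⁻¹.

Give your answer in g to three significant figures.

P(H2) = 774 − 14.7 = 759.3 torr
n(H2) = PV/RT = (759.3 × 0.3190) / (62.36 × 290.35) = 0.01338 mol
n(Ca) = (1/1) × 0.01338 = 0.01338 mol
m(Ca) = 0.01338 × 40.08 = 0.5363 g

0.536 g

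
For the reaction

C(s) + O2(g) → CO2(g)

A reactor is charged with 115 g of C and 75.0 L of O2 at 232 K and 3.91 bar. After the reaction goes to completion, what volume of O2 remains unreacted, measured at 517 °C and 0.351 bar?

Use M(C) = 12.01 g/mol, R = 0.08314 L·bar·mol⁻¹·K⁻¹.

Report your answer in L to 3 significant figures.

1050 L

n(C) = 115 / 12.01 = 9.575 mol
n(O2) = PV/RT = (3.91 × 75.0) / (0.08314 × 232) = 15.20 mol
For 9.575 mol C, stoichiometry requires (1/1) × 9.575 = 9.575 mol O2; 15.20 mol is available, so C is limiting.
n(O2) consumed = (1/1) × 9.575 = 9.575 mol; remaining = 15.20 − 9.575 = 5.625 mol
V(O2) = nRT/P = 5.625 × 0.08314 × 790.15 / 0.351 = 1053 L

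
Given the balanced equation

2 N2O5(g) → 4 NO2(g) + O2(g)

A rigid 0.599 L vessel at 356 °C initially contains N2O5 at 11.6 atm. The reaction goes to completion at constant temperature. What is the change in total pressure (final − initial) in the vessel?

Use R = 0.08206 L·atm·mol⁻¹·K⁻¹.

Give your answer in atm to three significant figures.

Rigid vessel, constant T ⇒ P scales with total gas moles (2 → 5).
P_final = (5/2) × 11.6 = 29.00 atm; ΔP = 29.00 − 11.6 = 17.40 atm

17.4 atm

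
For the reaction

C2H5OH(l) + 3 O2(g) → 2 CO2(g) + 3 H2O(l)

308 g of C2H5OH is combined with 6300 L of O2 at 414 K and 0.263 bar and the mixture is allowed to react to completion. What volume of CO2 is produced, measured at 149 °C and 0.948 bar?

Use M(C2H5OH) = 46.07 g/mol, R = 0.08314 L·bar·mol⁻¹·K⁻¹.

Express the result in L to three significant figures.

495 L

n(C2H5OH) = 308 / 46.07 = 6.685 mol
n(O2) = PV/RT = (0.263 × 6300) / (0.08314 × 414) = 48.14 mol
For 6.685 mol C2H5OH, stoichiometry requires (3/1) × 6.685 = 20.05 mol O2; 48.14 mol is available, so C2H5OH is limiting.
n(CO2) = (2/1) × 6.685 = 13.37 mol
V(CO2) = nRT/P = 13.37 × 0.08314 × 422.15 / 0.948 = 495.0 L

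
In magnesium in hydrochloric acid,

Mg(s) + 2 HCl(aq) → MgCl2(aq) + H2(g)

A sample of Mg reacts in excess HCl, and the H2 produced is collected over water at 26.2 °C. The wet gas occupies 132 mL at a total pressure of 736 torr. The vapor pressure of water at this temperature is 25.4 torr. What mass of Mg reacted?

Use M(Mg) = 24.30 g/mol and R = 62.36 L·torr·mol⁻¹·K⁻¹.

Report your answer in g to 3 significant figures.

P(H2) = 736 − 25.4 = 710.6 torr
n(H2) = PV/RT = (710.6 × 0.1320) / (62.36 × 299.35) = 0.005025 mol
n(Mg) = (1/1) × 0.005025 = 0.005025 mol
m(Mg) = 0.005025 × 24.30 = 0.1221 g

0.122 g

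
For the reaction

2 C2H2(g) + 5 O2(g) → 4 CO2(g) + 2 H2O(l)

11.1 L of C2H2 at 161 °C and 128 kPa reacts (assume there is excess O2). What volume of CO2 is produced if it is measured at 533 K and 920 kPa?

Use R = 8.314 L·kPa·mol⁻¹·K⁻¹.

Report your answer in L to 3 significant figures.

3.79 L

n(C2H2) = PV/RT = (128 × 11.1) / (8.314 × 434.15) = 0.3936 mol
n(CO2) = (4/2) × 0.3936 = 0.7872 mol
V = nRT/P = 0.7872 × 8.314 × 533 / 920 = 3.792 L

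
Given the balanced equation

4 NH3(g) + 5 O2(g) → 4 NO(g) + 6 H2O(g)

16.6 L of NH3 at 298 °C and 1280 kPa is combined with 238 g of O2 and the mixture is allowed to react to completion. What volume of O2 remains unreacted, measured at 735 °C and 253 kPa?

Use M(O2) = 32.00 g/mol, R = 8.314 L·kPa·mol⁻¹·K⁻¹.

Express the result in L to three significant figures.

61.1 L

n(NH3) = PV/RT = (1280 × 16.6) / (8.314 × 571.15) = 4.475 mol
n(O2) = 238 / 32.00 = 7.438 mol
For 4.475 mol NH3, stoichiometry requires (5/4) × 4.475 = 5.594 mol O2; 7.438 mol is available, so NH3 is limiting.
n(O2) consumed = (5/4) × 4.475 = 5.594 mol; remaining = 7.438 − 5.594 = 1.844 mol
V(O2) = nRT/P = 1.844 × 8.314 × 1008.15 / 253 = 61.09 L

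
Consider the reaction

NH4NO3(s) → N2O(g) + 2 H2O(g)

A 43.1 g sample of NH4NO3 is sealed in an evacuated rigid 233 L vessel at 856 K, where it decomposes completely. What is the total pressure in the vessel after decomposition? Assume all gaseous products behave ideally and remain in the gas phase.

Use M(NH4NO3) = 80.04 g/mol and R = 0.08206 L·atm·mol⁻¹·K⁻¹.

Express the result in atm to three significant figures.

n(NH4NO3) = 43.1 / 80.04 = 0.5385 mol
n(gas produced) = (3/1) × 0.5385 = 1.615 mol
P = nRT/V = 1.615 × 0.08206 × 856 / 233 = 0.4869 atm

0.487 atm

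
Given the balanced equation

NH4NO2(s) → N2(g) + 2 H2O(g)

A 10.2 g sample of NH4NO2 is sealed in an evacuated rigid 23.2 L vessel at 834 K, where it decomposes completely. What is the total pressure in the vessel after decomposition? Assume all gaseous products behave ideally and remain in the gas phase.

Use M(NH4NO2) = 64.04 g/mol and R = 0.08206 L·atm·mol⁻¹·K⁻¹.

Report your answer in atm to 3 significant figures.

1.41 atm

n(NH4NO2) = 10.2 / 64.04 = 0.1593 mol
n(gas produced) = (3/1) × 0.1593 = 0.4779 mol
P = nRT/V = 0.4779 × 0.08206 × 834 / 23.2 = 1.410 atm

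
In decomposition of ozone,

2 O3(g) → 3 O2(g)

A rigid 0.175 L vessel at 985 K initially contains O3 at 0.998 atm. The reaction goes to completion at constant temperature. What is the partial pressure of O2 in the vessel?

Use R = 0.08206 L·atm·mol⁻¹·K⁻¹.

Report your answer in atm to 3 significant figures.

1.50 atm

n(O3)₀ = PV/RT = (0.998 × 0.175) / (0.08206 × 985) = 0.002161 mol
n(O2) = (3/2) × 0.002161 = 0.003242 mol
P(O2) = nRT/V = 0.003242 × 0.08206 × 985 / 0.175 = 1.497 atm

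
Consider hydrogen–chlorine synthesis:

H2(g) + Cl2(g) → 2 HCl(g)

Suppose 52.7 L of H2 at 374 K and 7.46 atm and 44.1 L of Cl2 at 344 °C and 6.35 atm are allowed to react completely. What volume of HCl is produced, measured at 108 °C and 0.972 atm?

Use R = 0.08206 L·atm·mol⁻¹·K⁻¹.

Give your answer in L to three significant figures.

n(H2) = PV/RT = (7.46 × 52.7) / (0.08206 × 374) = 12.81 mol
n(Cl2) = PV/RT = (6.35 × 44.1) / (0.08206 × 617.15) = 5.530 mol
For 12.81 mol H2, stoichiometry requires (1/1) × 12.81 = 12.81 mol Cl2; 5.530 mol is available, so Cl2 is limiting.
n(HCl) = (2/1) × 5.530 = 11.06 mol
V(HCl) = nRT/P = 11.06 × 0.08206 × 381.15 / 0.972 = 355.9 L

356 L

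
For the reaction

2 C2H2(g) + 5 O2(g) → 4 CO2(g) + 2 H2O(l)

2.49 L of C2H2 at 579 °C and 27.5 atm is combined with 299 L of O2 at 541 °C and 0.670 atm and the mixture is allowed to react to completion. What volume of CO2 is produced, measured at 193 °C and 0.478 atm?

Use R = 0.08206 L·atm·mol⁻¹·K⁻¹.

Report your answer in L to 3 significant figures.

n(C2H2) = PV/RT = (27.5 × 2.49) / (0.08206 × 852.15) = 0.9792 mol
n(O2) = PV/RT = (0.670 × 299) / (0.08206 × 814.15) = 2.999 mol
For 0.9792 mol C2H2, stoichiometry requires (5/2) × 0.9792 = 2.448 mol O2; 2.999 mol is available, so C2H2 is limiting.
n(CO2) = (4/2) × 0.9792 = 1.958 mol
V(CO2) = nRT/P = 1.958 × 0.08206 × 466.15 / 0.478 = 156.7 L

157 L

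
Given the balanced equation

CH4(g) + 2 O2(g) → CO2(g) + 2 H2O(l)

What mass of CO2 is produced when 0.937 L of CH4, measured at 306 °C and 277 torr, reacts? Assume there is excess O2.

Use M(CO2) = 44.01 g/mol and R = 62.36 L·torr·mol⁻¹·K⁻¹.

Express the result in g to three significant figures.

n(CH4) = PV/RT = (277 × 0.937) / (62.36 × 579.15) = 0.007187 mol
n(CO2) = (1/1) × 0.007187 = 0.007187 mol
m(CO2) = 0.007187 × 44.01 = 0.3163 g

0.316 g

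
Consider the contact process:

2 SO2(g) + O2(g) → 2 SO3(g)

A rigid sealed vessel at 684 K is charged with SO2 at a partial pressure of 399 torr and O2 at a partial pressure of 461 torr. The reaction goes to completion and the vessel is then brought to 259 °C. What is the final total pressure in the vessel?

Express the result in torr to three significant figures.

514 torr

With V and T fixed, P_i ∝ n_i, so the mole ratios apply directly to partial pressures at 684 K.
P(O2) required for 399 torr of SO2 = (1/2) × 399 = 199.5 torr; available 461 torr, so SO2 is limiting.
P(O2) remaining = 461 − (1/2) × 399 = 261.5 torr
P(gaseous products) = (2)/2 × 399 = 399.0 torr
P_total at 684 K = 261.5 + 399.0 = 660.5 torr
Scaling to 259 °C: P = 660.5 × 532.15/684 = 513.9 torr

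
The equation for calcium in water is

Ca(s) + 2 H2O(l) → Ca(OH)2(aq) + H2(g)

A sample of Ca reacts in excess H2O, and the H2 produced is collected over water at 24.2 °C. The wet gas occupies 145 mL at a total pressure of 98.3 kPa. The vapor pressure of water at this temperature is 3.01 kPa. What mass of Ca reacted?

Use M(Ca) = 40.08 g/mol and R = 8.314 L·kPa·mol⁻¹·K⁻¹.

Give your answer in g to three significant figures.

P(H2) = 98.3 − 3.01 = 95.29 kPa
n(H2) = PV/RT = (95.29 × 0.1450) / (8.314 × 297.35) = 0.005589 mol
n(Ca) = (1/1) × 0.005589 = 0.005589 mol
m(Ca) = 0.005589 × 40.08 = 0.2240 g

0.224 g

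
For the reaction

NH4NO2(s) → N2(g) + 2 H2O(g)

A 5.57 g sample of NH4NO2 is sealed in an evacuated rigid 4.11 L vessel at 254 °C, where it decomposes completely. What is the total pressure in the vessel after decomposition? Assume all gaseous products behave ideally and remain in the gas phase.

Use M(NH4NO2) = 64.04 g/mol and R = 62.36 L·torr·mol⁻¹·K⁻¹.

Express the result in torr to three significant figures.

2090 torr

n(NH4NO2) = 5.57 / 64.04 = 0.08698 mol
n(gas produced) = (3/1) × 0.08698 = 0.2609 mol
P = nRT/V = 0.2609 × 62.36 × 527.15 / 4.11 = 2087 torr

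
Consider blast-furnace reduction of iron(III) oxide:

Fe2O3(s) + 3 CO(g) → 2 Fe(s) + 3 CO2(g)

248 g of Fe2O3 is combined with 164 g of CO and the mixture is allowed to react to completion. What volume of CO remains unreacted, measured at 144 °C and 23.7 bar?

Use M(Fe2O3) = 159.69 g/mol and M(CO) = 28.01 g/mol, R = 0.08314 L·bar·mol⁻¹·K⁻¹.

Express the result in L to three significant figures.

n(Fe2O3) = 248 / 159.69 = 1.553 mol
n(CO) = 164 / 28.01 = 5.855 mol
For 1.553 mol Fe2O3, stoichiometry requires (3/1) × 1.553 = 4.659 mol CO; 5.855 mol is available, so Fe2O3 is limiting.
n(CO) consumed = (3/1) × 1.553 = 4.659 mol; remaining = 5.855 − 4.659 = 1.196 mol
V(CO) = nRT/P = 1.196 × 0.08314 × 417.15 / 23.7 = 1.750 L

1.75 L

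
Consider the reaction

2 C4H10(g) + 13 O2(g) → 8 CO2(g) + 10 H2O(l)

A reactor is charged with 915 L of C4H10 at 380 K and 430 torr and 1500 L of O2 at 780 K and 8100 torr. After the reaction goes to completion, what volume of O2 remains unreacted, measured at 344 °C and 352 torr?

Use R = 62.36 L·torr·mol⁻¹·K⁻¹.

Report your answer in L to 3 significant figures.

15500 L

n(C4H10) = PV/RT = (430 × 915) / (62.36 × 380) = 16.60 mol
n(O2) = PV/RT = (8100 × 1500) / (62.36 × 780) = 249.8 mol
For 16.60 mol C4H10, stoichiometry requires (13/2) × 16.60 = 107.9 mol O2; 249.8 mol is available, so C4H10 is limiting.
n(O2) consumed = (13/2) × 16.60 = 107.9 mol; remaining = 249.8 − 107.9 = 141.9 mol
V(O2) = nRT/P = 141.9 × 62.36 × 617.15 / 352 = 15510 L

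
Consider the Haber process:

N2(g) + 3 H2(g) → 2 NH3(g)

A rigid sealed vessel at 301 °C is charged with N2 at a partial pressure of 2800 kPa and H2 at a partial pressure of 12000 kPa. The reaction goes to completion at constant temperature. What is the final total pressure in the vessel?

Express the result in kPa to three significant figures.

Because the vessel is rigid and T is held at 301 °C, work the stoichiometry in partial pressures (P_i = n_iRT/V).
P(H2) required for 2800 kPa of N2 = (3/1) × 2800 = 8400 kPa; available 12000 kPa, so N2 is limiting.
P(H2) remaining = 12000 − (3/1) × 2800 = 3600 kPa
P(gaseous products) = (2)/1 × 2800 = 5600 kPa
P_total at 301 °C = 3600 + 5600 = 9200 kPa

9200 kPa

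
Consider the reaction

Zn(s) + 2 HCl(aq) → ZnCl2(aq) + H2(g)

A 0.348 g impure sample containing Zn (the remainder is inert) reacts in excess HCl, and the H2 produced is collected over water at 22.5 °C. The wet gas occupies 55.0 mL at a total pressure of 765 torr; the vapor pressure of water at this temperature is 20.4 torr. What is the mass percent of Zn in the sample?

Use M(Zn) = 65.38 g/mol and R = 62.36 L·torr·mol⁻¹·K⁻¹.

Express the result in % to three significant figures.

P(H2) = 765 − 20.4 = 744.6 torr
n(H2) = PV/RT = (744.6 × 0.05500) / (62.36 × 295.65) = 0.002221 mol
n(Zn) = (1/1) × 0.002221 = 0.002221 mol
m(Zn) = 0.002221 × 65.38 = 0.1452 g
%Zn = 0.1452 / 0.348 × 100 = 41.72%

41.7 %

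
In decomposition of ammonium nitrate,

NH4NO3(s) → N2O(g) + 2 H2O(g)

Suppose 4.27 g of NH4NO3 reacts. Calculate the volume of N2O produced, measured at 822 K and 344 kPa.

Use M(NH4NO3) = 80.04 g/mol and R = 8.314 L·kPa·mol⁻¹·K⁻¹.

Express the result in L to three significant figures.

n(NH4NO3) = 4.270 / 80.04 = 0.05335 mol
n(N2O) = (1/1) × 0.05335 = 0.05335 mol
V = nRT/P = 0.05335 × 8.314 × 822 / 344 = 1.060 L

1.06 L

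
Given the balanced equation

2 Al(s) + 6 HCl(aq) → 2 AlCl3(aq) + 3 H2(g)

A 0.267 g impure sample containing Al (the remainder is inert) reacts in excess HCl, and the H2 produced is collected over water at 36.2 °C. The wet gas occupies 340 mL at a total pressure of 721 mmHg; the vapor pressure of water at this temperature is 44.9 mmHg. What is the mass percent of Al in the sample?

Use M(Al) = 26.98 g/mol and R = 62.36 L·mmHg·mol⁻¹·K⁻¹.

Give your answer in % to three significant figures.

80.3 %

P(H2) = 721 − 44.9 = 676.1 mmHg
n(H2) = PV/RT = (676.1 × 0.3400) / (62.36 × 309.35) = 0.01192 mol
n(Al) = (2/3) × 0.01192 = 0.007947 mol
m(Al) = 0.007947 × 26.98 = 0.2144 g
%Al = 0.2144 / 0.267 × 100 = 80.30%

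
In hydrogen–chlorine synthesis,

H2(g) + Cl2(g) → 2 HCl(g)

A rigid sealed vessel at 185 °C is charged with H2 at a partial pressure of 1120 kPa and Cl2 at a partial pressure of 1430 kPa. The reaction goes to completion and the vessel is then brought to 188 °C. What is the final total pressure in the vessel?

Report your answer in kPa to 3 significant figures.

2570 kPa

Because the vessel is rigid and T is held at 185 °C, work the stoichiometry in partial pressures (P_i = n_iRT/V).
P(Cl2) required for 1120 kPa of H2 = (1/1) × 1120 = 1120 kPa; available 1430 kPa, so H2 is limiting.
P(Cl2) remaining = 1430 − (1/1) × 1120 = 310.0 kPa
P(gaseous products) = (2)/1 × 1120 = 2240 kPa
P_total at 185 °C = 310.0 + 2240 = 2550 kPa
Scaling to 188 °C: P = 2550 × 461.15/458.15 = 2567 kPa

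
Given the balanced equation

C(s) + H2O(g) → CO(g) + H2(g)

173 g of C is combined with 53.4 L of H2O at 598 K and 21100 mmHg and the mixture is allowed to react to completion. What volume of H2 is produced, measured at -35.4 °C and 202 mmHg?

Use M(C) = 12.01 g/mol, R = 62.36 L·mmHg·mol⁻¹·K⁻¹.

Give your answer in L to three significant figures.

n(C) = 173 / 12.01 = 14.40 mol
n(H2O) = PV/RT = (21100 × 53.4) / (62.36 × 598) = 30.21 mol
For 14.40 mol C, stoichiometry requires (1/1) × 14.40 = 14.40 mol H2O; 30.21 mol is available, so C is limiting.
n(H2) = (1/1) × 14.40 = 14.40 mol
V(H2) = nRT/P = 14.40 × 62.36 × 237.75 / 202 = 1057 L

1060 L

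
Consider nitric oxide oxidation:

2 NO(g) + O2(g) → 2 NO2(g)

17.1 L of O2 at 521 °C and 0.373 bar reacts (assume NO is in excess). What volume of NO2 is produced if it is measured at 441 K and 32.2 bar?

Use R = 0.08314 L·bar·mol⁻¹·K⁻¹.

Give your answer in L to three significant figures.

n(O2) = PV/RT = (0.373 × 17.1) / (0.08314 × 794.15) = 0.09660 mol
n(NO2) = (2/1) × 0.09660 = 0.1932 mol
V = nRT/P = 0.1932 × 0.08314 × 441 / 32.2 = 0.2200 L

0.220 L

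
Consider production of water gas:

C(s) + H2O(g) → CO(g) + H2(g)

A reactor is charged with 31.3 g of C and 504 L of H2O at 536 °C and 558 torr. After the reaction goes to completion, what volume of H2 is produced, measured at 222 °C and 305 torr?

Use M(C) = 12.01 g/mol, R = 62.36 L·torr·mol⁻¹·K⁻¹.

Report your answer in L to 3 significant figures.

n(C) = 31.3 / 12.01 = 2.606 mol
n(H2O) = PV/RT = (558 × 504) / (62.36 × 809.15) = 5.574 mol
For 2.606 mol C, stoichiometry requires (1/1) × 2.606 = 2.606 mol H2O; 5.574 mol is available, so C is limiting.
n(H2) = (1/1) × 2.606 = 2.606 mol
V(H2) = nRT/P = 2.606 × 62.36 × 495.15 / 305 = 263.8 L

264 L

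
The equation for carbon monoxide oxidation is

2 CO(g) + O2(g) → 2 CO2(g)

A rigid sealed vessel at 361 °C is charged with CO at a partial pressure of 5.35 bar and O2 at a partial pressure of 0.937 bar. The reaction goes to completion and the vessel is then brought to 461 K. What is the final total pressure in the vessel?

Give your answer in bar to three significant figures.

3.89 bar

With V and T fixed, P_i ∝ n_i, so the mole ratios apply directly to partial pressures at 361 °C.
P(O2) required for 5.35 bar of CO = (1/2) × 5.35 = 2.675 bar; available 0.937 bar, so O2 is limiting.
P(CO) remaining = 5.35 − (2/1) × 0.937 = 3.476 bar
P(gaseous products) = (2)/1 × 0.937 = 1.874 bar
P_total at 361 °C = 3.476 + 1.874 = 5.350 bar
Scaling to 461 K: P = 5.350 × 461/634.15 = 3.889 bar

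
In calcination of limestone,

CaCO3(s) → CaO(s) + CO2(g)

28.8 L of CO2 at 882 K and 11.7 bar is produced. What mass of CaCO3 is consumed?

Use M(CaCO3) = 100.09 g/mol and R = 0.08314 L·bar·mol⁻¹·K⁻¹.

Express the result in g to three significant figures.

460 g

n(CO2) = PV/RT = (11.7 × 28.8) / (0.08314 × 882) = 4.595 mol
n(CaCO3) = (1/1) × 4.595 = 4.595 mol
m(CaCO3) = 4.595 × 100.09 = 459.9 g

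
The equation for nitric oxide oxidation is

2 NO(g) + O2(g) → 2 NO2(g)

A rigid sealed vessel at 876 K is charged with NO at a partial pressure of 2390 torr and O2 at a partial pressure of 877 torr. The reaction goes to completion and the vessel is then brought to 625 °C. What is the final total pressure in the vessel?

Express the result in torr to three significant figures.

Because the vessel is rigid and T is held at 876 K, work the stoichiometry in partial pressures (P_i = n_iRT/V).
P(O2) required for 2390 torr of NO = (1/2) × 2390 = 1195 torr; available 877 torr, so O2 is limiting.
P(NO) remaining = 2390 − (2/1) × 877 = 636.0 torr
P(gaseous products) = (2)/1 × 877 = 1754 torr
P_total at 876 K = 636.0 + 1754 = 2390 torr
Scaling to 625 °C: P = 2390 × 898.15/876 = 2450 torr

2450 torr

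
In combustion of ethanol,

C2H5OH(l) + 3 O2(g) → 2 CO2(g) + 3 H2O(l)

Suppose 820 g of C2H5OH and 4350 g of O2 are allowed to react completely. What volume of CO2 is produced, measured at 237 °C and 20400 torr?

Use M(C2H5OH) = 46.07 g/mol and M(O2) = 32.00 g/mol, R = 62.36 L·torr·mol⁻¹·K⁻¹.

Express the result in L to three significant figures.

n(C2H5OH) = 820 / 46.07 = 17.80 mol
n(O2) = 4350 / 32.00 = 135.9 mol
For 17.80 mol C2H5OH, stoichiometry requires (3/1) × 17.80 = 53.40 mol O2; 135.9 mol is available, so C2H5OH is limiting.
n(CO2) = (2/1) × 17.80 = 35.60 mol
V(CO2) = nRT/P = 35.60 × 62.36 × 510.15 / 20400 = 55.52 L

55.5 L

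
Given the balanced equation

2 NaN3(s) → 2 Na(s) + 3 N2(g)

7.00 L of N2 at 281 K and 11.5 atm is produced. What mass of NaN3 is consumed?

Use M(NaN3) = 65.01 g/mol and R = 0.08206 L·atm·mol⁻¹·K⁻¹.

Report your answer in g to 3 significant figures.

151 g

n(N2) = PV/RT = (11.5 × 7.00) / (0.08206 × 281) = 3.491 mol
n(NaN3) = (2/3) × 3.491 = 2.327 mol
m(NaN3) = 2.327 × 65.01 = 151.3 g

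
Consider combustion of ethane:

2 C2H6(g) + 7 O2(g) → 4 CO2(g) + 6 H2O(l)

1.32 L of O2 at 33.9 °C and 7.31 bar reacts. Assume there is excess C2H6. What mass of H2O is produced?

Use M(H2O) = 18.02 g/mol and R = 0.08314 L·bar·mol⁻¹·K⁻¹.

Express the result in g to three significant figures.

n(O2) = PV/RT = (7.31 × 1.32) / (0.08314 × 307.05) = 0.3780 mol
n(H2O) = (6/7) × 0.3780 = 0.3240 mol
m(H2O) = 0.3240 × 18.02 = 5.838 g

5.84 g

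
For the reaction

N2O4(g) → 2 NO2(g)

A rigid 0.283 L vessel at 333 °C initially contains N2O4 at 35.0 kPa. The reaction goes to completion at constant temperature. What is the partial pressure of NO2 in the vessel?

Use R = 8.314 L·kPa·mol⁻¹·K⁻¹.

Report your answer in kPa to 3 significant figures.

n(N2O4)₀ = PV/RT = (35.0 × 0.283) / (8.314 × 606.15) = 0.001965 mol
n(NO2) = (2/1) × 0.001965 = 0.003930 mol
P(NO2) = nRT/V = 0.003930 × 8.314 × 606.15 / 0.283 = 69.98 kPa

70.0 kPa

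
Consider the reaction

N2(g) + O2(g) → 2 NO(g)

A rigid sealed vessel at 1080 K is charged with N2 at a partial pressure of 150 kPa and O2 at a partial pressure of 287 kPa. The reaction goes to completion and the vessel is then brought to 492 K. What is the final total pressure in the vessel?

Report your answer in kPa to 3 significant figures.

Because the vessel is rigid and T is held at 1080 K, work the stoichiometry in partial pressures (P_i = n_iRT/V).
P(O2) required for 150 kPa of N2 = (1/1) × 150 = 150.0 kPa; available 287 kPa, so N2 is limiting.
P(O2) remaining = 287 − (1/1) × 150 = 137.0 kPa
P(gaseous products) = (2)/1 × 150 = 300.0 kPa
P_total at 1080 K = 137.0 + 300.0 = 437.0 kPa
Scaling to 492 K: P = 437.0 × 492/1080 = 199.1 kPa

199 kPa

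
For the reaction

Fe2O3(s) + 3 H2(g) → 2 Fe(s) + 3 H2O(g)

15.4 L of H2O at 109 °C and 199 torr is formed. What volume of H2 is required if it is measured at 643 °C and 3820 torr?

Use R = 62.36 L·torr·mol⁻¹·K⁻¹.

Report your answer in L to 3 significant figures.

n(H2O) = PV/RT = (199 × 15.4) / (62.36 × 382.15) = 0.1286 mol
n(H2) = (3/3) × 0.1286 = 0.1286 mol
V = nRT/P = 0.1286 × 62.36 × 916.15 / 3820 = 1.923 L

1.92 L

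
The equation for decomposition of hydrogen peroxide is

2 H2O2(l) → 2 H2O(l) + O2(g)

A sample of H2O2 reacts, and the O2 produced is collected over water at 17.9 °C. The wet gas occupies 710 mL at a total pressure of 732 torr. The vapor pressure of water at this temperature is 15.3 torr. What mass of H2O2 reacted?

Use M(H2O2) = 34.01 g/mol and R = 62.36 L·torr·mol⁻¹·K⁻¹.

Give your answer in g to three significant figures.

1.91 g

P(O2) = 732 − 15.3 = 716.7 torr
n(O2) = PV/RT = (716.7 × 0.7100) / (62.36 × 291.05) = 0.02804 mol
n(H2O2) = (2/1) × 0.02804 = 0.05608 mol
m(H2O2) = 0.05608 × 34.01 = 1.907 g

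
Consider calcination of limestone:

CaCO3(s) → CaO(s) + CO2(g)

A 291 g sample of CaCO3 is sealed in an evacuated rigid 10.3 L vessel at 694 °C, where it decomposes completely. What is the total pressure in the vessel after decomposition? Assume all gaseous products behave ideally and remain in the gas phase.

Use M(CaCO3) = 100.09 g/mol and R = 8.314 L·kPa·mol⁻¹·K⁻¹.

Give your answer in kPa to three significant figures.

n(CaCO3) = 291 / 100.09 = 2.907 mol
n(gas produced) = (1/1) × 2.907 = 2.907 mol
P = nRT/V = 2.907 × 8.314 × 967.15 / 10.3 = 2269 kPa

2270 kPa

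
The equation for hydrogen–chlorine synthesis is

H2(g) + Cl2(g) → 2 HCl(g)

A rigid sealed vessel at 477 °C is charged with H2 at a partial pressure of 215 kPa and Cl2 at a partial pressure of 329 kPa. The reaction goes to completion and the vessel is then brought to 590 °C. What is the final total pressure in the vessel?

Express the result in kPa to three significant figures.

626 kPa

With V and T fixed, P_i ∝ n_i, so the mole ratios apply directly to partial pressures at 477 °C.
P(Cl2) required for 215 kPa of H2 = (1/1) × 215 = 215.0 kPa; available 329 kPa, so H2 is limiting.
P(Cl2) remaining = 329 − (1/1) × 215 = 114.0 kPa
P(gaseous products) = (2)/1 × 215 = 430.0 kPa
P_total at 477 °C = 114.0 + 430.0 = 544.0 kPa
Scaling to 590 °C: P = 544.0 × 863.15/750.15 = 625.9 kPa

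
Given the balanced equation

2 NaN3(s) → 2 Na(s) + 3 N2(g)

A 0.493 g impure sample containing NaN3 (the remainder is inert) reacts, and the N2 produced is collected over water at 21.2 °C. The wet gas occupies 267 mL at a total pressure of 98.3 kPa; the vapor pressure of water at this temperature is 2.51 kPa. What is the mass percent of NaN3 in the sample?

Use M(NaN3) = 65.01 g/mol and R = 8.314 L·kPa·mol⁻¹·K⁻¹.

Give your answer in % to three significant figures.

91.9 %

P(N2) = 98.3 − 2.51 = 95.79 kPa
n(N2) = PV/RT = (95.79 × 0.2670) / (8.314 × 294.35) = 0.01045 mol
n(NaN3) = (2/3) × 0.01045 = 0.006967 mol
m(NaN3) = 0.006967 × 65.01 = 0.4529 g
%NaN3 = 0.4529 / 0.493 × 100 = 91.87%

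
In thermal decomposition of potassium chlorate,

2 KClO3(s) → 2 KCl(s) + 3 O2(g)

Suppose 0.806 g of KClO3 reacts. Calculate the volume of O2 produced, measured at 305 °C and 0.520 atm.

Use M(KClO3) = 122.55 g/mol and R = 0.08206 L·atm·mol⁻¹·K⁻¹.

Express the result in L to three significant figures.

0.900 L

n(KClO3) = 0.8060 / 122.55 = 0.006577 mol
n(O2) = (3/2) × 0.006577 = 0.009866 mol
V = nRT/P = 0.009866 × 0.08206 × 578.15 / 0.520 = 0.9001 L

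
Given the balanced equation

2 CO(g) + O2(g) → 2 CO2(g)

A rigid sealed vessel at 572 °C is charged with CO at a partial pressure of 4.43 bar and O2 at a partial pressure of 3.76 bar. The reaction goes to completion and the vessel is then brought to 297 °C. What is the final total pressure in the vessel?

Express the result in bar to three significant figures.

4.03 bar

At constant V, partial pressures at 572 °C are proportional to moles, so apply stoichiometry directly to pressures.
P(O2) required for 4.43 bar of CO = (1/2) × 4.43 = 2.215 bar; available 3.76 bar, so CO is limiting.
P(O2) remaining = 3.76 − (1/2) × 4.43 = 1.545 bar
P(gaseous products) = (2)/2 × 4.43 = 4.430 bar
P_total at 572 °C = 1.545 + 4.430 = 5.975 bar
Scaling to 297 °C: P = 5.975 × 570.15/845.15 = 4.031 bar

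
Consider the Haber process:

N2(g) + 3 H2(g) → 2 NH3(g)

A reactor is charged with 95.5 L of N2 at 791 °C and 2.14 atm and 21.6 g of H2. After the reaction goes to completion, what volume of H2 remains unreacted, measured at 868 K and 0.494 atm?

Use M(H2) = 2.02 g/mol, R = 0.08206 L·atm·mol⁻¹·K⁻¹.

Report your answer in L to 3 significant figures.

529 L

n(N2) = PV/RT = (2.14 × 95.5) / (0.08206 × 1064.15) = 2.340 mol
n(H2) = 21.6 / 2.02 = 10.69 mol
For 2.340 mol N2, stoichiometry requires (3/1) × 2.340 = 7.020 mol H2; 10.69 mol is available, so N2 is limiting.
n(H2) consumed = (3/1) × 2.340 = 7.020 mol; remaining = 10.69 − 7.020 = 3.670 mol
V(H2) = nRT/P = 3.670 × 0.08206 × 868 / 0.494 = 529.2 L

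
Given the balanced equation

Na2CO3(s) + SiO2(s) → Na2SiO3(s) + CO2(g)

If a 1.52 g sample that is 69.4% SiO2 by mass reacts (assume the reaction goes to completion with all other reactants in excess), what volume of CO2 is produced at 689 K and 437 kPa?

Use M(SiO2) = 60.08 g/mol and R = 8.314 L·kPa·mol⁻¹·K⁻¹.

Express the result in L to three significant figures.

mass of SiO2 = 1.52 × 69.4/100 = 1.055 g
n(SiO2) = 1.055 / 60.08 = 0.01756 mol
n(CO2) = (1/1) × 0.01756 = 0.01756 mol
V = nRT/P = 0.01756 × 8.314 × 689 / 437 = 0.2302 L

0.230 L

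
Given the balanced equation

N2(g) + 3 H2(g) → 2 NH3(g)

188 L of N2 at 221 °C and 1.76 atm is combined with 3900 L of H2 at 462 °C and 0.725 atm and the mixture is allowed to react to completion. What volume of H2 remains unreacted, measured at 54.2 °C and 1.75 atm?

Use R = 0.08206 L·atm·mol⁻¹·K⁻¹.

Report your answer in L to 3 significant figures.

n(N2) = PV/RT = (1.76 × 188) / (0.08206 × 494.15) = 8.160 mol
n(H2) = PV/RT = (0.725 × 3900) / (0.08206 × 735.15) = 46.87 mol
For 8.160 mol N2, stoichiometry requires (3/1) × 8.160 = 24.48 mol H2; 46.87 mol is available, so N2 is limiting.
n(H2) consumed = (3/1) × 8.160 = 24.48 mol; remaining = 46.87 − 24.48 = 22.39 mol
V(H2) = nRT/P = 22.39 × 0.08206 × 327.35 / 1.75 = 343.7 L

344 L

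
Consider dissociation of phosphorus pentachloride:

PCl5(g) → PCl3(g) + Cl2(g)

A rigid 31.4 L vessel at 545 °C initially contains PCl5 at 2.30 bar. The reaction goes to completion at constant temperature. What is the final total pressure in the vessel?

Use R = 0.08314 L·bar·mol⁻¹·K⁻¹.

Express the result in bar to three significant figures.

4.60 bar

At constant T and V, P ∝ n(gas): 1 mol gas → 2 mol gas.
P_final = (2/1) × 2.30 = 4.600 bar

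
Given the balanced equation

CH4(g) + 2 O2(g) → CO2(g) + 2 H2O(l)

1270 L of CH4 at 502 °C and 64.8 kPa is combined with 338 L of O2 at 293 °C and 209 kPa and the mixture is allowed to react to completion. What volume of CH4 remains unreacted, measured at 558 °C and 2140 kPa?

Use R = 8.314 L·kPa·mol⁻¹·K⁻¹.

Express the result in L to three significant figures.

n(CH4) = PV/RT = (64.8 × 1270) / (8.314 × 775.15) = 12.77 mol
n(O2) = PV/RT = (209 × 338) / (8.314 × 566.15) = 15.01 mol
For 12.77 mol CH4, stoichiometry requires (2/1) × 12.77 = 25.54 mol O2; 15.01 mol is available, so O2 is limiting.
n(CH4) consumed = (1/2) × 15.01 = 7.505 mol; remaining = 12.77 − 7.505 = 5.265 mol
V(CH4) = nRT/P = 5.265 × 8.314 × 831.15 / 2140 = 17.00 L

17.0 L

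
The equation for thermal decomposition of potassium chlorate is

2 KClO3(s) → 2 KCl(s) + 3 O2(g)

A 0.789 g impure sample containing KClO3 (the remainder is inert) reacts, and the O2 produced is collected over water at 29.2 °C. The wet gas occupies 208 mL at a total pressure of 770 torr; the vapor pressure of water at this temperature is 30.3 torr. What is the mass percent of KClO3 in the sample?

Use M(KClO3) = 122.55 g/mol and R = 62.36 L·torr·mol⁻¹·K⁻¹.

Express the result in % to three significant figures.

84.5 %

P(O2) = 770 − 30.3 = 739.7 torr
n(O2) = PV/RT = (739.7 × 0.2080) / (62.36 × 302.35) = 0.008160 mol
n(KClO3) = (2/3) × 0.008160 = 0.005440 mol
m(KClO3) = 0.005440 × 122.55 = 0.6667 g
%KClO3 = 0.6667 / 0.789 × 100 = 84.50%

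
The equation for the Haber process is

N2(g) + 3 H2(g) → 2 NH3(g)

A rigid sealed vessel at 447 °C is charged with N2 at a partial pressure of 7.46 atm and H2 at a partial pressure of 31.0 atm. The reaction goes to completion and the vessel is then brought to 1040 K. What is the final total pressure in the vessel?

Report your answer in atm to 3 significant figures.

With V and T fixed, P_i ∝ n_i, so the mole ratios apply directly to partial pressures at 447 °C.
P(H2) required for 7.46 atm of N2 = (3/1) × 7.46 = 22.38 atm; available 31.0 atm, so N2 is limiting.
P(H2) remaining = 31.0 − (3/1) × 7.46 = 8.620 atm
P(gaseous products) = (2)/1 × 7.46 = 14.92 atm
P_total at 447 °C = 8.620 + 14.92 = 23.54 atm
Scaling to 1040 K: P = 23.54 × 1040/720.15 = 34.00 atm

34.0 atm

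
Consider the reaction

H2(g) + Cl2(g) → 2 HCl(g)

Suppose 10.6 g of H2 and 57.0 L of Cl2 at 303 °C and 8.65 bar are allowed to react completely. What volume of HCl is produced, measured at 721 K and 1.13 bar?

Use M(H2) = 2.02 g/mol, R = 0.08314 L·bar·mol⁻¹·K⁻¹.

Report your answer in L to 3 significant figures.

557 L

n(H2) = 10.6 / 2.02 = 5.248 mol
n(Cl2) = PV/RT = (8.65 × 57.0) / (0.08314 × 576.15) = 10.29 mol
For 5.248 mol H2, stoichiometry requires (1/1) × 5.248 = 5.248 mol Cl2; 10.29 mol is available, so H2 is limiting.
n(HCl) = (2/1) × 5.248 = 10.50 mol
V(HCl) = nRT/P = 10.50 × 0.08314 × 721 / 1.13 = 557.0 L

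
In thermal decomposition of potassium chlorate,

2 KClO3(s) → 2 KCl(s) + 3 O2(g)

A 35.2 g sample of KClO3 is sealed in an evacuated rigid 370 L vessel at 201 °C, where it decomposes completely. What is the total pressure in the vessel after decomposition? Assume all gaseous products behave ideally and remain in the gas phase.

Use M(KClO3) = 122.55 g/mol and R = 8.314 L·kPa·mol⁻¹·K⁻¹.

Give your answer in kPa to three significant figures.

4.59 kPa

n(KClO3) = 35.2 / 122.55 = 0.2872 mol
n(gas produced) = (3/2) × 0.2872 = 0.4308 mol
P = nRT/V = 0.4308 × 8.314 × 474.15 / 370 = 4.590 kPa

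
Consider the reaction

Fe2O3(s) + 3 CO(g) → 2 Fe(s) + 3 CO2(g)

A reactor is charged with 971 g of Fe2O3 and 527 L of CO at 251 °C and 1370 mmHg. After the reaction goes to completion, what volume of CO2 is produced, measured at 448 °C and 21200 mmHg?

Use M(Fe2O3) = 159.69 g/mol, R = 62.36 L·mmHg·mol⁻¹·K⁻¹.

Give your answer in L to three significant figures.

n(Fe2O3) = 971 / 159.69 = 6.081 mol
n(CO) = PV/RT = (1370 × 527) / (62.36 × 524.15) = 22.09 mol
For 6.081 mol Fe2O3, stoichiometry requires (3/1) × 6.081 = 18.24 mol CO; 22.09 mol is available, so Fe2O3 is limiting.
n(CO2) = (3/1) × 6.081 = 18.24 mol
V(CO2) = nRT/P = 18.24 × 62.36 × 721.15 / 21200 = 38.69 L

38.7 L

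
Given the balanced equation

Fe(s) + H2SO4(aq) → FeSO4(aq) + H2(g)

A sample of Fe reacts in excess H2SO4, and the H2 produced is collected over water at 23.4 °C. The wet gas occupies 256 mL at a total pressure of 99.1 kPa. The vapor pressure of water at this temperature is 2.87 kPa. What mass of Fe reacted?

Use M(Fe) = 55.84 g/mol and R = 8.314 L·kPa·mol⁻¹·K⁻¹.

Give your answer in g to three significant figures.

P(H2) = 99.1 − 2.87 = 96.23 kPa
n(H2) = PV/RT = (96.23 × 0.2560) / (8.314 × 296.55) = 0.009992 mol
n(Fe) = (1/1) × 0.009992 = 0.009992 mol
m(Fe) = 0.009992 × 55.84 = 0.5580 g

0.558 g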